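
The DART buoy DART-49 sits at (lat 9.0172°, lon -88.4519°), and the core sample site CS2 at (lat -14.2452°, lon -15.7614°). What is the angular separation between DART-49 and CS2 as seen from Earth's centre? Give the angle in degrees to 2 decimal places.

75.74°

Δφ = -23.2624°,  Δλ = 72.6905°
a = sin²(Δφ/2) + cos φ₁ cos φ₂ sin²(Δλ/2) = 0.376873
c = 2·arcsin(√a) = 1.321984 rad = 75.7441°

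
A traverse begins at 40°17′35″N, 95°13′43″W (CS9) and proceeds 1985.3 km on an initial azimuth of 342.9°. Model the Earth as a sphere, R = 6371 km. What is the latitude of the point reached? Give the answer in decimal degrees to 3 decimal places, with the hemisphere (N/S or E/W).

57.042°N

CS9: φ = +40.29306°, λ = -95.22861°
δ = d/R = 1985.3/6371 = 0.311615 rad
φ₂ = arcsin(sin φ₁ cos δ + cos φ₁ sin δ cos θ)
   = arcsin(0.64670·0.95184 + 0.76275·0.30660·0.95579) = 57.04199°
λ₂ = λ₁ + atan2(sin θ sin δ cos φ₁, cos δ − sin φ₁ sin φ₂) = -104.76725°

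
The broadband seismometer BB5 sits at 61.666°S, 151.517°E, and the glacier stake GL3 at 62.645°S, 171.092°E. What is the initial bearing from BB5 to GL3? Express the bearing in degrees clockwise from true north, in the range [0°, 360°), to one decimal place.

104.7°

Δλ = 19.5750°
y = sin Δλ · cos φ₂ = 0.153952
x = cos φ₁ sin φ₂ − sin φ₁ cos φ₂ cos Δλ = -0.040462
θ = atan2(y, x) = 104.7255° → 104.7255° (mod 360°)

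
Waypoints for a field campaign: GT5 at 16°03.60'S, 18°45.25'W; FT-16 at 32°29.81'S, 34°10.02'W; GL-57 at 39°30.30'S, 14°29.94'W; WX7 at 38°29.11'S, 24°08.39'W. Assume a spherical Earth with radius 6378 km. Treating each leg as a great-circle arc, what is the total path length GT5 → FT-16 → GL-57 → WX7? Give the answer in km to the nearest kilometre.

5172 km

GT5: φ = -16.06000°, λ = -18.75417°
FT-16: φ = -32.49683°, λ = -34.16700°
GL-57: φ = -39.50500°, λ = -14.49900°
WX7: φ = -38.48517°, λ = -24.13983°
GT5→FT-16: c = 0.376429 rad, d = 2400.87 km
FT-16→GL-57: c = 0.302607 rad, d = 1930.03 km
GL-57→WX7: c = 0.131915 rad, d = 841.35 km
Total = 2400.87 + 1930.03 + 841.35 = 5172.25 km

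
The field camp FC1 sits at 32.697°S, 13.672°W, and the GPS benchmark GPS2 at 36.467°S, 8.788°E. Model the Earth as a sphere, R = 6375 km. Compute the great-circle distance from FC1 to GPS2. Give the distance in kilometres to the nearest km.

Δφ = -3.7700°,  Δλ = 22.4600°
a = sin²(Δφ/2) + cos φ₁ cos φ₂ sin²(Δλ/2) = 0.026749
c = 2·arcsin(√a) = 0.328582 rad = 18.8263°
d = R·c = 6375 × 0.328582 = 2094.7 km

2095 km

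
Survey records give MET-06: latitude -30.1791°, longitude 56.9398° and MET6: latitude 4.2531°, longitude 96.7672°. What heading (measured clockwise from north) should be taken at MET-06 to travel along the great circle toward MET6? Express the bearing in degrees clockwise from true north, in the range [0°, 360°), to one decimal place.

Δλ = 39.8274°
y = sin Δλ · cos φ₂ = 0.638713
x = cos φ₁ sin φ₂ − sin φ₁ cos φ₂ cos Δλ = 0.449113
θ = atan2(y, x) = 54.8869° → 54.8869° (mod 360°)

54.9°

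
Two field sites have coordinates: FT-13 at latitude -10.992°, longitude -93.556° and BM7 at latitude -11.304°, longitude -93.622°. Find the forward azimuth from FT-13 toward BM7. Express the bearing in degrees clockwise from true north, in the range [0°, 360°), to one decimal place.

191.7°

Δλ = -0.0660°
y = sin Δλ · cos φ₂ = -0.001130
x = cos φ₁ sin φ₂ − sin φ₁ cos φ₂ cos Δλ = -0.005446
θ = atan2(y, x) = -168.2813° → 191.7187° (mod 360°)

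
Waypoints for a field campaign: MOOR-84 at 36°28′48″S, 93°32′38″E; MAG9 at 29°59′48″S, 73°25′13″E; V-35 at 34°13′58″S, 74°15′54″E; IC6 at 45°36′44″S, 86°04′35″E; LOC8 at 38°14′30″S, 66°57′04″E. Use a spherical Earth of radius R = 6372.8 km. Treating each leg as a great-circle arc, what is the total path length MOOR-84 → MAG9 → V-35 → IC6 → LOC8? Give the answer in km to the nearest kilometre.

MOOR-84: φ = -36.48000°, λ = +93.54389°
MAG9: φ = -29.99667°, λ = +73.42028°
V-35: φ = -34.23278°, λ = +74.26500°
IC6: φ = -45.61222°, λ = +86.07639°
LOC8: φ = -38.24167°, λ = +66.95111°
MOOR-84→MAG9: c = 0.314039 rad, d = 2001.31 km
MAG9→V-35: c = 0.074980 rad, d = 477.83 km
V-35→IC6: c = 0.253275 rad, d = 1614.07 km
IC6→LOC8: c = 0.278704 rad, d = 1776.13 km
Total = 2001.31 + 477.83 + 1614.07 + 1776.13 = 5869.34 km

5869 km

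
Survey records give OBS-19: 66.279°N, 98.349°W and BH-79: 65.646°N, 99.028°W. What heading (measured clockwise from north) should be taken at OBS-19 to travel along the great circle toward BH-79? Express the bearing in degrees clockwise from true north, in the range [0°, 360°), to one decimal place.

203.9°

Δλ = -0.6790°
y = sin Δλ · cos φ₂ = -0.004887
x = cos φ₁ sin φ₂ − sin φ₁ cos φ₂ cos Δλ = -0.011021
θ = atan2(y, x) = -156.0874° → 203.9126° (mod 360°)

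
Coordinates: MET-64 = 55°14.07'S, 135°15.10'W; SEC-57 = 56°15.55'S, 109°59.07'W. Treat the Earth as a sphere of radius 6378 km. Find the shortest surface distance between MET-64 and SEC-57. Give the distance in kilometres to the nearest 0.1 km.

1578.3 km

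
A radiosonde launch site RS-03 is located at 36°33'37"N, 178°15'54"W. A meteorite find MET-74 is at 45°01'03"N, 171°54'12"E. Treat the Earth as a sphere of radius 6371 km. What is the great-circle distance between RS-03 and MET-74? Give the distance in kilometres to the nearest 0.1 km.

RS-03: φ = +36.56028°, λ = -178.26500°
MET-74: φ = +45.01750°, λ = +171.90333°
Δφ = 8.4572°,  Δλ = -9.8317°
a = sin²(Δφ/2) + cos φ₁ cos φ₂ sin²(Δλ/2) = 0.009606
c = 2·arcsin(√a) = 0.196340 rad = 11.2495°
d = R·c = 6371 × 0.196340 = 1250.9 km

1250.9 km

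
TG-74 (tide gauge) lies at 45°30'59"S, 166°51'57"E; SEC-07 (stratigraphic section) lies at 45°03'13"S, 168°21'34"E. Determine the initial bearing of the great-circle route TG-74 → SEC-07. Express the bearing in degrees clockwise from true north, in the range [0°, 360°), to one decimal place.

TG-74: φ = -45.51639°, λ = +166.86583°
SEC-07: φ = -45.05361°, λ = +168.35944°
Δλ = 1.4936°
y = sin Δλ · cos φ₂ = 0.018414
x = cos φ₁ sin φ₂ − sin φ₁ cos φ₂ cos Δλ = 0.007906
θ = atan2(y, x) = 66.7646° → 66.7646° (mod 360°)

66.8°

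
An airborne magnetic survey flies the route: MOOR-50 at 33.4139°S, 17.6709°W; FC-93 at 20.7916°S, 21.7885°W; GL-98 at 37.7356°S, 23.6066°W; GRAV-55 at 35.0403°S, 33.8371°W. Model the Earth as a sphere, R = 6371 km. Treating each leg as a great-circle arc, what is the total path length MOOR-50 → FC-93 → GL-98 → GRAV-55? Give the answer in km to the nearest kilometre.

MOOR-50→FC-93: c = 0.229336 rad, d = 1461.10 km
FC-93→GL-98: c = 0.297003 rad, d = 1892.21 km
GL-98→GRAV-55: c = 0.151146 rad, d = 962.95 km
Total = 1461.10 + 1892.21 + 962.95 = 4316.26 km

4316 km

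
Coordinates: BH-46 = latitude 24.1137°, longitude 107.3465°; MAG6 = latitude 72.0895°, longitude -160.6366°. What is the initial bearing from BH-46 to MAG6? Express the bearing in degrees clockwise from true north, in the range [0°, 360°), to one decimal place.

Δλ = 92.0169°
y = sin Δλ · cos φ₂ = 0.307340
x = cos φ₁ sin φ₂ − sin φ₁ cos φ₂ cos Δλ = 0.872925
θ = atan2(y, x) = 19.3962° → 19.3962° (mod 360°)

19.4°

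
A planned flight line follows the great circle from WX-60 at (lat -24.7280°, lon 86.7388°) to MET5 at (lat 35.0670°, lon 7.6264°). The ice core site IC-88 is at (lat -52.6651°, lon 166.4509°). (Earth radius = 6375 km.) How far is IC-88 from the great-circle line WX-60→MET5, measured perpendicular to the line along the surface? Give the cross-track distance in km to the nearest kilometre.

1251 km

δ₁₃ = central angle WX-60→IC-88 = 1.125216 rad  (haversine)
θ₁₃ = bearing WX-60→IC-88 = 138.602°,  θ₁₂ = bearing WX-60→MET5 = 306.119°
dₓₜ = R·arcsin(sin δ₁₃ · sin(θ₁₃ − θ₁₂)) = 6375·arcsin(0.90236·sin(-167.518°)) = -1251.354 km
|dₓₜ| = 1251.354 km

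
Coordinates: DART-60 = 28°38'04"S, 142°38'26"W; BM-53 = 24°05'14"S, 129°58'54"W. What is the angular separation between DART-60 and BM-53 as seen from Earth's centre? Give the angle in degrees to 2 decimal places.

DART-60: φ = -28.63444°, λ = -142.64056°
BM-53: φ = -24.08722°, λ = -129.98167°
Δφ = 4.5472°,  Δλ = 12.6589°
a = sin²(Δφ/2) + cos φ₁ cos φ₂ sin²(Δλ/2) = 0.011312
c = 2·arcsin(√a) = 0.213123 rad = 12.2111°

12.21°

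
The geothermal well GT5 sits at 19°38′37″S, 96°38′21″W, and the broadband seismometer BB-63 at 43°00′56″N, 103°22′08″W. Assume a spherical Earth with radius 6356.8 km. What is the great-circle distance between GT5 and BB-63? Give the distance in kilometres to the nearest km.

GT5: φ = -19.64361°, λ = -96.63917°
BB-63: φ = +43.01556°, λ = -103.36889°
Δφ = 62.6592°,  Δλ = -6.7297°
a = sin²(Δφ/2) + cos φ₁ cos φ₂ sin²(Δλ/2) = 0.272731
c = 2·arcsin(√a) = 1.098943 rad = 62.9648°
d = R·c = 6356.8 × 1.098943 = 6985.8 km

6986 km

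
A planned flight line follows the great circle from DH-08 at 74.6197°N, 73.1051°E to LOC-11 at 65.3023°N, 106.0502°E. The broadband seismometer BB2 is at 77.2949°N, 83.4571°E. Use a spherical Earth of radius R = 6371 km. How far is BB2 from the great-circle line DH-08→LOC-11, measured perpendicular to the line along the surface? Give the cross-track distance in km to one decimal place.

δ₁₃ = central angle DH-08→BB2 = 0.063875 rad  (haversine)
θ₁₃ = bearing DH-08→BB2 = 38.253°,  θ₁₂ = bearing DH-08→LOC-11 = 113.142°
dₓₜ = R·arcsin(sin δ₁₃ · sin(θ₁₃ − θ₁₂)) = 6371·arcsin(0.06383·sin(-74.889°)) = -392.859 km
|dₓₜ| = 392.859 km

392.9 km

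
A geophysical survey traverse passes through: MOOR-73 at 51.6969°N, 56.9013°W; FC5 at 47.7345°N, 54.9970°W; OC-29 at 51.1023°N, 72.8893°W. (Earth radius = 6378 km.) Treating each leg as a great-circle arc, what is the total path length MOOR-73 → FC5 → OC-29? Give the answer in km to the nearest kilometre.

1807 km

MOOR-73→FC5: c = 0.072412 rad, d = 461.84 km
FC5→OC-29: c = 0.210878 rad, d = 1344.98 km
Total = 461.84 + 1344.98 = 1806.83 km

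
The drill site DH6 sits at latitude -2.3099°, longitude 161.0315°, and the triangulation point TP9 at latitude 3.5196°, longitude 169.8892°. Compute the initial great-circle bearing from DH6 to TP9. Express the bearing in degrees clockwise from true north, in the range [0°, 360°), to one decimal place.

56.7°

Δλ = 8.8577°
y = sin Δλ · cos φ₂ = 0.153691
x = cos φ₁ sin φ₂ − sin φ₁ cos φ₂ cos Δλ = 0.101089
θ = atan2(y, x) = 56.6654° → 56.6654° (mod 360°)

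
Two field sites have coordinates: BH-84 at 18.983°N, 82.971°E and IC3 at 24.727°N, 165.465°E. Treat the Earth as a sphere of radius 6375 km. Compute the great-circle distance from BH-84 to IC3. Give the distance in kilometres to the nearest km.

Δφ = 5.7440°,  Δλ = 82.4940°
a = sin²(Δφ/2) + cos φ₁ cos φ₂ sin²(Δλ/2) = 0.375867
c = 2·arcsin(√a) = 1.319907 rad = 75.6251°
d = R·c = 6375 × 1.319907 = 8414.4 km

8414 km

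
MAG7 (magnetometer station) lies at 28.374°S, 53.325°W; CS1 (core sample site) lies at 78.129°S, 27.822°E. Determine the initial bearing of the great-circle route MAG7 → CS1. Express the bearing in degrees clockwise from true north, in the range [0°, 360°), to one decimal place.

166.5°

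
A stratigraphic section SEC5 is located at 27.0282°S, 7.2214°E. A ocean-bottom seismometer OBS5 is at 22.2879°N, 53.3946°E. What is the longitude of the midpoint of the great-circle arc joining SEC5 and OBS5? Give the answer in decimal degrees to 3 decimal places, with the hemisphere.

Bx = cos φ₂ cos Δλ = 0.640745,  By = cos φ₂ sin Δλ = 0.667538
φₘ = atan2(sin φ₁ + sin φ₂, √((cos φ₁ + Bx)² + By²)) = -2.57614°
λₘ = λ₁ + atan2(By, cos φ₁ + Bx) = 30.77204°

30.772°E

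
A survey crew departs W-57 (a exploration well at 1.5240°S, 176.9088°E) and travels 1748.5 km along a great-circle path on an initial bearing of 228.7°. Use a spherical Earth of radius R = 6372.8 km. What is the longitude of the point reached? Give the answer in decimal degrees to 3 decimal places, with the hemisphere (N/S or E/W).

164.907°E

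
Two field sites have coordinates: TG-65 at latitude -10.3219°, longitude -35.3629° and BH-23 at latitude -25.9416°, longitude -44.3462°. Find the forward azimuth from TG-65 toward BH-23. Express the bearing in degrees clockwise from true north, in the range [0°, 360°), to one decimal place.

Δλ = -8.9833°
y = sin Δλ · cos φ₂ = -0.140413
x = cos φ₁ sin φ₂ − sin φ₁ cos φ₂ cos Δλ = -0.271227
θ = atan2(y, x) = -152.6296° → 207.3704° (mod 360°)

207.4°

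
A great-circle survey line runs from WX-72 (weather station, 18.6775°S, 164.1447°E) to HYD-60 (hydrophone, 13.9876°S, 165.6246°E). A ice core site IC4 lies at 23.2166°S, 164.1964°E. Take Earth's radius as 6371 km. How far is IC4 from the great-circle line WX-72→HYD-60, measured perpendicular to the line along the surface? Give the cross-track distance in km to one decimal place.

153.0 km

δ₁₃ = central angle WX-72→IC4 = 0.079227 rad  (haversine)
θ₁₃ = bearing WX-72→IC4 = 179.400°,  θ₁₂ = bearing WX-72→HYD-60 = 17.061°
dₓₜ = R·arcsin(sin δ₁₃ · sin(θ₁₃ − θ₁₂)) = 6371·arcsin(0.07914·sin(162.339°)) = 152.990 km
|dₓₜ| = 152.990 km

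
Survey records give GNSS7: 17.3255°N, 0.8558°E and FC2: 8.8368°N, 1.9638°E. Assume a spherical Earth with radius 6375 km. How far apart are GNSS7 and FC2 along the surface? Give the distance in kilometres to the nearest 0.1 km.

Δφ = -8.4887°,  Δλ = 1.1080°
a = sin²(Δφ/2) + cos φ₁ cos φ₂ sin²(Δλ/2) = 0.005566
c = 2·arcsin(√a) = 0.149346 rad = 8.5569°
d = R·c = 6375 × 0.149346 = 952.1 km

952.1 km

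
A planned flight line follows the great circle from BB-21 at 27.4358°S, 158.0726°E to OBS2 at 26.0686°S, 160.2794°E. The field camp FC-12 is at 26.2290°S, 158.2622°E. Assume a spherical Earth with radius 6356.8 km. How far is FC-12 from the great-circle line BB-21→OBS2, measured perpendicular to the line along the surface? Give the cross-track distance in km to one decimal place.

100.0 km

δ₁₃ = central angle BB-21→FC-12 = 0.021269 rad  (haversine)
θ₁₃ = bearing BB-21→FC-12 = 8.023°,  θ₁₂ = bearing BB-21→OBS2 = 55.748°
dₓₜ = R·arcsin(sin δ₁₃ · sin(θ₁₃ − θ₁₂)) = 6356.8·arcsin(0.02127·sin(-47.724°)) = -100.033 km
|dₓₜ| = 100.033 km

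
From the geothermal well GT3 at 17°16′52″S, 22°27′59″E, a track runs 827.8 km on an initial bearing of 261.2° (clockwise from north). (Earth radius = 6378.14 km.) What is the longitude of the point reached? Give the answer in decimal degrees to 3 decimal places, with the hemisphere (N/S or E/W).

GT3: φ = -17.28111°, λ = +22.46639°
δ = d/R = 827.8/6378.14 = 0.129787 rad
φ₂ = arcsin(sin φ₁ cos δ + cos φ₁ sin δ cos θ)
   = arcsin(-0.29706·0.99159 + 0.95486·0.12942·-0.15299) = -18.26834°
λ₂ = λ₁ + atan2(sin θ sin δ cos φ₁, cos δ − sin φ₁ sin φ₂) = 14.72582°

14.726°E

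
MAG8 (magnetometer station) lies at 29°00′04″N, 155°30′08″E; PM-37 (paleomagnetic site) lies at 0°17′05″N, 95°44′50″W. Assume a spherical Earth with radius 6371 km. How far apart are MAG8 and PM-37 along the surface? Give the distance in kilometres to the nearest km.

11807 km

MAG8: φ = +29.00111°, λ = +155.50222°
PM-37: φ = +0.28472°, λ = -95.74722°
Δφ = -28.7164°,  Δλ = 108.7506°
a = sin²(Δφ/2) + cos φ₁ cos φ₂ sin²(Δλ/2) = 0.639365
c = 2·arcsin(√a) = 1.853267 rad = 106.1844°
d = R·c = 6371 × 1.853267 = 11807.2 km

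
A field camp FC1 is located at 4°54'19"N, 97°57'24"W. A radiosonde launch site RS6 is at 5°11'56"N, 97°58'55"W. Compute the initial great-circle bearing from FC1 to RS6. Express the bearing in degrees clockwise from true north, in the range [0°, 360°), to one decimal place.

355.1°

FC1: φ = +4.90528°, λ = -97.95667°
RS6: φ = +5.19889°, λ = -97.98194°
Δλ = -0.0253°
y = sin Δλ · cos φ₂ = -0.000439
x = cos φ₁ sin φ₂ − sin φ₁ cos φ₂ cos Δλ = 0.005124
θ = atan2(y, x) = -4.9005° → 355.0995° (mod 360°)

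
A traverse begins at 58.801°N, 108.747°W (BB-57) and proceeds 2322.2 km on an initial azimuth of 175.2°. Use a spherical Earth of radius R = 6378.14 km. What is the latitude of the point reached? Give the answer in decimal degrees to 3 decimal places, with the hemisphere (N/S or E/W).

37.987°N

δ = d/R = 2322.2/6378.14 = 0.364087 rad
φ₂ = arcsin(sin φ₁ cos δ + cos φ₁ sin δ cos θ)
   = arcsin(0.85537·0.93445 + 0.51801·0.35610·-0.99649) = 37.98735°
λ₂ = λ₁ + atan2(sin θ sin δ cos φ₁, cos δ − sin φ₁ sin φ₂) = -106.58031°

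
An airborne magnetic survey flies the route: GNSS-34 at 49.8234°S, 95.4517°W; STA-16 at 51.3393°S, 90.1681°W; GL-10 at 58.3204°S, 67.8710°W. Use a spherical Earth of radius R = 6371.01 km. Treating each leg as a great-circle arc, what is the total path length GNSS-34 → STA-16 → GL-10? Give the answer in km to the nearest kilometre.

2024 km

GNSS-34→STA-16: c = 0.064236 rad, d = 409.25 km
STA-16→GL-10: c = 0.253440 rad, d = 1614.67 km
Total = 409.25 + 1614.67 = 2023.91 km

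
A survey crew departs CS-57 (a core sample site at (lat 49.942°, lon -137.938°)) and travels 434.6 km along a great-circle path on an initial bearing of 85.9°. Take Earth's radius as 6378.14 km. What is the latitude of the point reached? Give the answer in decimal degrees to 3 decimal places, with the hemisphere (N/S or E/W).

50.063°N

δ = d/R = 434.6/6378.14 = 0.068139 rad
φ₂ = arcsin(sin φ₁ cos δ + cos φ₁ sin δ cos θ)
   = arcsin(0.76539·0.99768 + 0.64356·0.06809·0.07150) = 50.06294°
λ₂ = λ₁ + atan2(sin θ sin δ cos φ₁, cos δ − sin φ₁ sin φ₂) = -131.86526°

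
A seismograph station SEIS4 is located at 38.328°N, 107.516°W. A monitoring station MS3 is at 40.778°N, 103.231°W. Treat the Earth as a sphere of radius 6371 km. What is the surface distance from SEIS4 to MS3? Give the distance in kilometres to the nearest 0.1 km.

Δφ = 2.4500°,  Δλ = 4.2850°
a = sin²(Δφ/2) + cos φ₁ cos φ₂ sin²(Δλ/2) = 0.001287
c = 2·arcsin(√a) = 0.071773 rad = 4.1123°
d = R·c = 6371 × 0.071773 = 457.3 km

457.3 km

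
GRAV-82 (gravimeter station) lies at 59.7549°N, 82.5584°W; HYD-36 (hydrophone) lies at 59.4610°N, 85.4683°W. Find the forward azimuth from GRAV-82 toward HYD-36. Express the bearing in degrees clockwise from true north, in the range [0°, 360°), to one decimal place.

260.0°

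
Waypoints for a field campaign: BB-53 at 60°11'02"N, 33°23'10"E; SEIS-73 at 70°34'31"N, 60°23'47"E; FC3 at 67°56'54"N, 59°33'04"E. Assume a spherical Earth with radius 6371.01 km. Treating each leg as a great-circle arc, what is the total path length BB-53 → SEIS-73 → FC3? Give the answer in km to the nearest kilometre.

BB-53: φ = +60.18389°, λ = +33.38611°
SEIS-73: φ = +70.57528°, λ = +60.39639°
FC3: φ = +67.94833°, λ = +59.55111°
BB-53→SEIS-73: c = 0.263201 rad, d = 1676.86 km
SEIS-73→FC3: c = 0.046144 rad, d = 293.99 km
Total = 1676.86 + 293.99 = 1970.84 km

1971 km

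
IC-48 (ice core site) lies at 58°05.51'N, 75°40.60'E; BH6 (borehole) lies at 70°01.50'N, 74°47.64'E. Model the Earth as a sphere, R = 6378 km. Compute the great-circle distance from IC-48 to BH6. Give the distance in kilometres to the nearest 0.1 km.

IC-48: φ = +58.09183°, λ = +75.67667°
BH6: φ = +70.02500°, λ = +74.79400°
Δφ = 11.9332°,  Δλ = -0.8827°
a = sin²(Δφ/2) + cos φ₁ cos φ₂ sin²(Δλ/2) = 0.010816
c = 2·arcsin(√a) = 0.208377 rad = 11.9391°
d = R·c = 6378 × 0.208377 = 1329.0 km

1329.0 km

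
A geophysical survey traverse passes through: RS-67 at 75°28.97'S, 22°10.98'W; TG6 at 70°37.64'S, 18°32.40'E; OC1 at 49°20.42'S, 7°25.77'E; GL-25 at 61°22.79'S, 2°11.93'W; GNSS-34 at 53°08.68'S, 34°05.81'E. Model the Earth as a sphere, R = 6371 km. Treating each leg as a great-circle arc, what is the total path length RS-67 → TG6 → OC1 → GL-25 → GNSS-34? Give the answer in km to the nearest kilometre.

RS-67: φ = -75.48283°, λ = -22.18300°
TG6: φ = -70.62733°, λ = +18.54000°
OC1: φ = -49.34033°, λ = +7.42950°
GL-25: φ = -61.37983°, λ = -2.19883°
GNSS-34: φ = -53.14467°, λ = +34.09683°
RS-67→TG6: c = 0.218247 rad, d = 1390.45 km
TG6→OC1: c = 0.382531 rad, d = 2437.11 km
OC1→GL-25: c = 0.230258 rad, d = 1466.97 km
GL-25→GNSS-34: c = 0.365503 rad, d = 2328.62 km
Total = 1390.45 + 2437.11 + 1466.97 + 2328.62 = 7623.15 km

7623 km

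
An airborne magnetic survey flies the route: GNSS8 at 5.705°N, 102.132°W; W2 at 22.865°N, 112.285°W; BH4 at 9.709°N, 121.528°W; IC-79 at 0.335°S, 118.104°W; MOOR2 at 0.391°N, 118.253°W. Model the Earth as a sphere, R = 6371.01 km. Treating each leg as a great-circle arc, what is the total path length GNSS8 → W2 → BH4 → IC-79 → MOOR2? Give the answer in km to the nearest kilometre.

5222 km

GNSS8→W2: c = 0.344847 rad, d = 2197.03 km
W2→BH4: c = 0.276702 rad, d = 1762.87 km
BH4→IC-79: c = 0.185118 rad, d = 1179.39 km
IC-79→MOOR2: c = 0.012935 rad, d = 82.41 km
Total = 2197.03 + 1762.87 + 1179.39 + 82.41 = 5221.70 km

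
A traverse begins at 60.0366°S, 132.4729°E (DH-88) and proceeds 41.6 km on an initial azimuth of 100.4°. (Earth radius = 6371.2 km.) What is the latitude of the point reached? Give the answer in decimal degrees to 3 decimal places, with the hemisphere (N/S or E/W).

60.102°S

δ = d/R = 41.6/6371.2 = 0.006529 rad
φ₂ = arcsin(sin φ₁ cos δ + cos φ₁ sin δ cos θ)
   = arcsin(-0.86634·0.99998 + 0.49945·0.00653·-0.18052) = -60.10208°
λ₂ = λ₁ + atan2(sin θ sin δ cos φ₁, cos δ − sin φ₁ sin φ₂) = 133.21111°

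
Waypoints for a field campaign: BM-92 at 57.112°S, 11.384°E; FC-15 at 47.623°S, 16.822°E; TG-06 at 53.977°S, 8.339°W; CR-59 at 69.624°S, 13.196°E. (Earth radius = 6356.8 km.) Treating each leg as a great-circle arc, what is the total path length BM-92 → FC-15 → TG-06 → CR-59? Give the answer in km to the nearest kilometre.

BM-92→FC-15: c = 0.175324 rad, d = 1114.50 km
FC-15→TG-06: c = 0.296906 rad, d = 1887.37 km
TG-06→CR-59: c = 0.321864 rad, d = 2046.02 km
Total = 1114.50 + 1887.37 + 2046.02 = 5047.89 km

5048 km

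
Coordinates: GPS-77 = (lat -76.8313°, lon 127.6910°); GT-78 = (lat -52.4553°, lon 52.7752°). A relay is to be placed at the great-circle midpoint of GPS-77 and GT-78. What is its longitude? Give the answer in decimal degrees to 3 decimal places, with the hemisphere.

70.985°E

Bx = cos φ₂ cos Δλ = 0.158584,  By = cos φ₂ sin Δλ = -0.588384
φₘ = atan2(sin φ₁ + sin φ₂, √((cos φ₁ + Bx)² + By²)) = -68.27449°
λₘ = λ₁ + atan2(By, cos φ₁ + Bx) = 70.98469°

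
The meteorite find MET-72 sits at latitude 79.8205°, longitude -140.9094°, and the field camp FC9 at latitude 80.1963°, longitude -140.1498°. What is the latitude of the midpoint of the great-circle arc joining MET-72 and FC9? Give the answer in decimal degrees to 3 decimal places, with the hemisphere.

Bx = cos φ₂ cos Δλ = 0.170258,  By = cos φ₂ sin Δλ = 0.002257
φₘ = atan2(sin φ₁ + sin φ₂, √((cos φ₁ + Bx)² + By²)) = 80.00862°
λₘ = λ₁ + atan2(By, cos φ₁ + Bx) = -140.53667°

80.009°N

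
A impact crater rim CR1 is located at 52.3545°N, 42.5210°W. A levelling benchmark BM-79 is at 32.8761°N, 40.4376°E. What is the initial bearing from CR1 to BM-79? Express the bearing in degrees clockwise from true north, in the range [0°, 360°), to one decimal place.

Δλ = 82.9586°
y = sin Δλ · cos φ₂ = 0.833512
x = cos φ₁ sin φ₂ − sin φ₁ cos φ₂ cos Δλ = 0.250024
θ = atan2(y, x) = 73.3026° → 73.3026° (mod 360°)

73.3°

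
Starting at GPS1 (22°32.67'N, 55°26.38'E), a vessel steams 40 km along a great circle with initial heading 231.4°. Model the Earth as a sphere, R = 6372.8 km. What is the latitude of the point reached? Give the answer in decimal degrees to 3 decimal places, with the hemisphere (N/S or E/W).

22.320°N

GPS1: φ = +22.54450°, λ = +55.43967°
δ = d/R = 40/6372.8 = 0.006277 rad
φ₂ = arcsin(sin φ₁ cos δ + cos φ₁ sin δ cos θ)
   = arcsin(0.38340·0.99998 + 0.92358·0.00628·-0.62388) = 22.31985°
λ₂ = λ₁ + atan2(sin θ sin δ cos φ₁, cos δ − sin φ₁ sin φ₂) = 55.13585°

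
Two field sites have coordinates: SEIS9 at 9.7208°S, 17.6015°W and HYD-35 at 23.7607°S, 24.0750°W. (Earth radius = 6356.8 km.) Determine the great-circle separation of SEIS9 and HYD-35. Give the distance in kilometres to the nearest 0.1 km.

Δφ = -14.0399°,  Δλ = -6.4735°
a = sin²(Δφ/2) + cos φ₁ cos φ₂ sin²(Δλ/2) = 0.017812
c = 2·arcsin(√a) = 0.267724 rad = 15.3395°
d = R·c = 6356.8 × 0.267724 = 1701.9 km

1701.9 km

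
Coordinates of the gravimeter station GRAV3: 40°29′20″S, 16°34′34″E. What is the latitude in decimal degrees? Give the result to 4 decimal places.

40.4889°S

40° + 29′/60 + 20″/3600 = 40 + 0.48333 + 0.00556 = 40.4889°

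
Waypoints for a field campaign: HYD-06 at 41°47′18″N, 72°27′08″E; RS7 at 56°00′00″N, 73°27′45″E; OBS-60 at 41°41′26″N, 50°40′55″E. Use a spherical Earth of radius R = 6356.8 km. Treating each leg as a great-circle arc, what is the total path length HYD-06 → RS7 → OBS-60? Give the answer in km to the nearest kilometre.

3858 km

HYD-06: φ = +41.78833°, λ = +72.45222°
RS7: φ = +56.00000°, λ = +73.46250°
OBS-60: φ = +41.69056°, λ = +50.68194°
HYD-06→RS7: c = 0.248304 rad, d = 1578.42 km
RS7→OBS-60: c = 0.358564 rad, d = 2279.32 km
Total = 1578.42 + 2279.32 = 3857.74 km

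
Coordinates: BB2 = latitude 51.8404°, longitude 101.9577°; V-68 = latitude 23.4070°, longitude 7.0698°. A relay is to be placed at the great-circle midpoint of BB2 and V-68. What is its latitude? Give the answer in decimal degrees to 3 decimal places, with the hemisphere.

48.105°N

Bx = cos φ₂ cos Δλ = -0.078195,  By = cos φ₂ sin Δλ = -0.914369
φₘ = atan2(sin φ₁ + sin φ₂, √((cos φ₁ + Bx)² + By²)) = 48.10526°
λₘ = λ₁ + atan2(By, cos φ₁ + Bx) = 42.50677°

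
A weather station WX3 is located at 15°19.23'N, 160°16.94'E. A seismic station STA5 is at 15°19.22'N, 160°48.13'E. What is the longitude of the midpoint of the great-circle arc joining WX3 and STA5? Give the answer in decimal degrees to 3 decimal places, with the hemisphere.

160.542°E

WX3: φ = +15.32050°, λ = +160.28233°
STA5: φ = +15.32033°, λ = +160.80217°
Bx = cos φ₂ cos Δλ = 0.964424,  By = cos φ₂ sin Δλ = 0.008750
φₘ = atan2(sin φ₁ + sin φ₂, √((cos φ₁ + Bx)² + By²)) = 15.32057°
λₘ = λ₁ + atan2(By, cos φ₁ + Bx) = 160.54225°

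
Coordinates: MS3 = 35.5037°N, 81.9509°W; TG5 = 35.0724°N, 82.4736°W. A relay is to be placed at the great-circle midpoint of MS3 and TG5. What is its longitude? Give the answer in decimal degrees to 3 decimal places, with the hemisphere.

Bx = cos φ₂ cos Δλ = 0.818393,  By = cos φ₂ sin Δλ = -0.007466
φₘ = atan2(sin φ₁ + sin φ₂, √((cos φ₁ + Bx)² + By²)) = 35.28833°
λₘ = λ₁ + atan2(By, cos φ₁ + Bx) = -82.21295°

82.213°W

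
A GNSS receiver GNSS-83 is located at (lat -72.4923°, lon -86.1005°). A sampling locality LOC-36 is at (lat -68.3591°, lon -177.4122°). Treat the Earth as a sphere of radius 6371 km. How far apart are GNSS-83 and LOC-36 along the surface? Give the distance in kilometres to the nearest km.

3100 km

Δφ = 4.1332°,  Δλ = -91.3117°
a = sin²(Δφ/2) + cos φ₁ cos φ₂ sin²(Δλ/2) = 0.058042
c = 2·arcsin(√a) = 0.486626 rad = 27.8816°
d = R·c = 6371 × 0.486626 = 3100.3 km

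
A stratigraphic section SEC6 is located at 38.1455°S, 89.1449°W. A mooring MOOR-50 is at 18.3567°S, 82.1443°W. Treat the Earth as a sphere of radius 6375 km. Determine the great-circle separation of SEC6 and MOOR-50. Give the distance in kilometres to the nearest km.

Δφ = 19.7888°,  Δλ = 7.0006°
a = sin²(Δφ/2) + cos φ₁ cos φ₂ sin²(Δλ/2) = 0.032309
c = 2·arcsin(√a) = 0.361458 rad = 20.7100°
d = R·c = 6375 × 0.361458 = 2304.3 km

2304 km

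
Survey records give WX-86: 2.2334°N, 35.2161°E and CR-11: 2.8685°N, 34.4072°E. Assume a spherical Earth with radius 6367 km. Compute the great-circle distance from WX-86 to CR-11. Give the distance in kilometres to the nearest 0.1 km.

Δφ = 0.6351°,  Δλ = -0.8089°
a = sin²(Δφ/2) + cos φ₁ cos φ₂ sin²(Δλ/2) = 0.000080
c = 2·arcsin(√a) = 0.017938 rad = 1.0278°
d = R·c = 6367 × 0.017938 = 114.2 km

114.2 km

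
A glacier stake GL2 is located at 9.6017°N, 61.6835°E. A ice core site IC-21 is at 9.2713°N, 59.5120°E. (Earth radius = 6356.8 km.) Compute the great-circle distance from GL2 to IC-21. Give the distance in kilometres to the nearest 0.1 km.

240.5 km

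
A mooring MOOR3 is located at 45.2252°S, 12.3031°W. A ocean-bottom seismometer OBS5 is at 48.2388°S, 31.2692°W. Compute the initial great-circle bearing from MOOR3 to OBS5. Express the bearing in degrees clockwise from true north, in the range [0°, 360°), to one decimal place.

250.1°

Δλ = -18.9661°
y = sin Δλ · cos φ₂ = -0.216465
x = cos φ₁ sin φ₂ − sin φ₁ cos φ₂ cos Δλ = -0.078241
θ = atan2(y, x) = -109.8723° → 250.1277° (mod 360°)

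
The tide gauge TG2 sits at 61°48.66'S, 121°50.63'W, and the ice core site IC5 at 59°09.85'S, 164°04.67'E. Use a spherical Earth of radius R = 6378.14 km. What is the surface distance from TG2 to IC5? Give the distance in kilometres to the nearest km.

TG2: φ = -61.81100°, λ = -121.84383°
IC5: φ = -59.16417°, λ = +164.07783°
Δφ = 2.6468°,  Δλ = -74.0783°
a = sin²(Δφ/2) + cos φ₁ cos φ₂ sin²(Δλ/2) = 0.088389
c = 2·arcsin(√a) = 0.603732 rad = 34.5913°
d = R·c = 6378.14 × 0.603732 = 3850.7 km

3851 km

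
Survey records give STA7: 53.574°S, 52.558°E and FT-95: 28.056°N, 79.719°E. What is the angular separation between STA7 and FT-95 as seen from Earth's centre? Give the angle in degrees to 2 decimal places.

84.96°

Δφ = 81.6300°,  Δλ = 27.1610°
a = sin²(Δφ/2) + cos φ₁ cos φ₂ sin²(Δλ/2) = 0.456109
c = 2·arcsin(√a) = 1.482902 rad = 84.9640°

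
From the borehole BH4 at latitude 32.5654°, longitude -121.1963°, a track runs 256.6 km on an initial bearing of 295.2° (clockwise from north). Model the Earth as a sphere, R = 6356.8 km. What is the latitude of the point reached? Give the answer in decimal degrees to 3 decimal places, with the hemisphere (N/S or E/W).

δ = d/R = 256.6/6356.8 = 0.040366 rad
φ₂ = arcsin(sin φ₁ cos δ + cos φ₁ sin δ cos θ)
   = arcsin(0.53826·0.99919 + 0.84278·0.04036·0.42578) = 33.52525°
λ₂ = λ₁ + atan2(sin θ sin δ cos φ₁, cos δ − sin φ₁ sin φ₂) = -123.70673°

33.525°N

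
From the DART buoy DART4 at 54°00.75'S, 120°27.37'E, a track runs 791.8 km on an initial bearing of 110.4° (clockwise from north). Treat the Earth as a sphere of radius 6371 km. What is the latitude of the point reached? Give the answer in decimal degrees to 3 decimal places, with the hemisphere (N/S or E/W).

55.924°S

DART4: φ = -54.01250°, λ = +120.45617°
δ = d/R = 791.8/6371 = 0.124282 rad
φ₂ = arcsin(sin φ₁ cos δ + cos φ₁ sin δ cos θ)
   = arcsin(-0.80915·0.99229 + 0.58761·0.12396·-0.34857) = -55.92395°
λ₂ = λ₁ + atan2(sin θ sin δ cos φ₁, cos δ − sin φ₁ sin φ₂) = 132.42440°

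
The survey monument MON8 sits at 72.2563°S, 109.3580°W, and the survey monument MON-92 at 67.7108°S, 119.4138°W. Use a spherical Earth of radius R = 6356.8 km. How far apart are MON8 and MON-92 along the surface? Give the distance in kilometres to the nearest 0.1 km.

630.9 km

Δφ = 4.5455°,  Δλ = -10.0558°
a = sin²(Δφ/2) + cos φ₁ cos φ₂ sin²(Δλ/2) = 0.002460
c = 2·arcsin(√a) = 0.099247 rad = 5.6864°
d = R·c = 6356.8 × 0.099247 = 630.9 km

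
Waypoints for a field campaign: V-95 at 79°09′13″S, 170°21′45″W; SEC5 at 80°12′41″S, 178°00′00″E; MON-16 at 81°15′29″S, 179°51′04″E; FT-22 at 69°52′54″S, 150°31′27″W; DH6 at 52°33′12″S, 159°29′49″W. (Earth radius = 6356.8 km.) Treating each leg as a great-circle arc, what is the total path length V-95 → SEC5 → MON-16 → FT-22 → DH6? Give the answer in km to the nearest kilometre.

V-95: φ = -79.15361°, λ = -170.36250°
SEC5: φ = -80.21139°, λ = +178.00000°
MON-16: φ = -81.25806°, λ = +179.85111°
FT-22: φ = -69.88167°, λ = -150.52417°
DH6: φ = -52.55333°, λ = -159.49694°
V-95→SEC5: c = 0.040699 rad, d = 258.71 km
SEC5→MON-16: c = 0.018992 rad, d = 120.73 km
MON-16→FT-22: c = 0.230645 rad, d = 1466.17 km
FT-22→DH6: c = 0.310914 rad, d = 1976.42 km
Total = 258.71 + 120.73 + 1466.17 + 1976.42 = 3822.02 km

3822 km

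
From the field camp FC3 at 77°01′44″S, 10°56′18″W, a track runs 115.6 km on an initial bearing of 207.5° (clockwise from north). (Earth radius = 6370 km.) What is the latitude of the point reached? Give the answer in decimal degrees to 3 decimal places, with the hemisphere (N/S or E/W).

77.942°S

FC3: φ = -77.02889°, λ = -10.93833°
δ = d/R = 115.6/6370 = 0.018148 rad
φ₂ = arcsin(sin φ₁ cos δ + cos φ₁ sin δ cos θ)
   = arcsin(-0.97448·0.99984 + 0.22446·0.01815·-0.88701) = -77.94179°
λ₂ = λ₁ + atan2(sin θ sin δ cos φ₁, cos δ − sin φ₁ sin φ₂) = -13.23707°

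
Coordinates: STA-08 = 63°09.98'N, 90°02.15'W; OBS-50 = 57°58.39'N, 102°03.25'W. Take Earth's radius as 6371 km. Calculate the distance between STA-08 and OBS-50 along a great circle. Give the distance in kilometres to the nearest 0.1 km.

STA-08: φ = +63.16633°, λ = -90.03583°
OBS-50: φ = +57.97317°, λ = -102.05417°
Δφ = -5.1932°,  Δλ = -12.0183°
a = sin²(Δφ/2) + cos φ₁ cos φ₂ sin²(Δλ/2) = 0.004676
c = 2·arcsin(√a) = 0.136869 rad = 7.8420°
d = R·c = 6371 × 0.136869 = 872.0 km

872.0 km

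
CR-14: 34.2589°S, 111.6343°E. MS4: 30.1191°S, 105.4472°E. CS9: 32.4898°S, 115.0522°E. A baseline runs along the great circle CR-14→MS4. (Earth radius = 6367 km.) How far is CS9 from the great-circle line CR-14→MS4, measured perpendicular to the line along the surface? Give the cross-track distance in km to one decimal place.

344.7 km

δ₁₃ = central angle CR-14→CS9 = 0.058603 rad  (haversine)
θ₁₃ = bearing CR-14→CS9 = 59.158°,  θ₁₂ = bearing CR-14→MS4 = 306.647°
dₓₜ = R·arcsin(sin δ₁₃ · sin(θ₁₃ − θ₁₂)) = 6367·arcsin(0.05857·sin(-247.489°)) = 344.670 km
|dₓₜ| = 344.670 km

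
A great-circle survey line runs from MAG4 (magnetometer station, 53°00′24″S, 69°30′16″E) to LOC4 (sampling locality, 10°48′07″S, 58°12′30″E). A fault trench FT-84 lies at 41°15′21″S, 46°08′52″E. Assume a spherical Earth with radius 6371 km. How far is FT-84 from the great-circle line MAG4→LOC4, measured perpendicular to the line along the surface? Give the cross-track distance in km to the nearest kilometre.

MAG4: φ = -53.00667°, λ = +69.50444°
LOC4: φ = -10.80194°, λ = +58.20833°
FT-84: φ = -41.25583°, λ = +46.14778°
δ₁₃ = central angle MAG4→FT-84 = 0.342334 rad  (haversine)
θ₁₃ = bearing MAG4→FT-84 = 297.394°,  θ₁₂ = bearing MAG4→LOC4 = 343.667°
dₓₜ = R·arcsin(sin δ₁₃ · sin(θ₁₃ − θ₁₂)) = 6371·arcsin(0.33569·sin(-46.273°)) = -1561.051 km
|dₓₜ| = 1561.051 km

1561 km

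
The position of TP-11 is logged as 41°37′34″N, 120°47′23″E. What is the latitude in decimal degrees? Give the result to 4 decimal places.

41.6261°N

41° + 37′/60 + 34″/3600 = 41 + 0.61667 + 0.00944 = 41.6261°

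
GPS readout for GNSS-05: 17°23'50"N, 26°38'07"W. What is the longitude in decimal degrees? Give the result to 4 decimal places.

26.6353°W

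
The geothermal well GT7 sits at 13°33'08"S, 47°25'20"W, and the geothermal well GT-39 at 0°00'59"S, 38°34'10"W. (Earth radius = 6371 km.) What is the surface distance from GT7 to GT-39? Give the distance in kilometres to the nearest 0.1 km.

GT7: φ = -13.55222°, λ = -47.42222°
GT-39: φ = -0.01639°, λ = -38.56944°
Δφ = 13.5358°,  Δλ = 8.8528°
a = sin²(Δφ/2) + cos φ₁ cos φ₂ sin²(Δλ/2) = 0.019679
c = 2·arcsin(√a) = 0.281490 rad = 16.1282°
d = R·c = 6371 × 0.281490 = 1793.4 km

1793.4 km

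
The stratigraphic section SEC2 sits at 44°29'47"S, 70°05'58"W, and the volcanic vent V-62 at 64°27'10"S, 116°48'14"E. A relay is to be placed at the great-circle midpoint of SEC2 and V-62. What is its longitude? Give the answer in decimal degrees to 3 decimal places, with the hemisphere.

80.402°W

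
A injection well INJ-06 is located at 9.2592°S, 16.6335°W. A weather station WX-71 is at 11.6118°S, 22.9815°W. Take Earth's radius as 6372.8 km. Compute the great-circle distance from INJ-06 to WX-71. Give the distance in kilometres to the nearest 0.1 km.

742.0 km

Δφ = -2.3526°,  Δλ = -6.3480°
a = sin²(Δφ/2) + cos φ₁ cos φ₂ sin²(Δλ/2) = 0.003385
c = 2·arcsin(√a) = 0.116431 rad = 6.6710°
d = R·c = 6372.8 × 0.116431 = 742.0 km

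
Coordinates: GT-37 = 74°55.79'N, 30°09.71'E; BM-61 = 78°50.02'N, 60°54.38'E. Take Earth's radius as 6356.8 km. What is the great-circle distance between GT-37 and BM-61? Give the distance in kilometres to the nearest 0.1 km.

872.1 km

GT-37: φ = +74.92983°, λ = +30.16183°
BM-61: φ = +78.83367°, λ = +60.90633°
Δφ = 3.9038°,  Δλ = 30.7445°
a = sin²(Δφ/2) + cos φ₁ cos φ₂ sin²(Δλ/2) = 0.004698
c = 2·arcsin(√a) = 0.137198 rad = 7.8609°
d = R·c = 6356.8 × 0.137198 = 872.1 km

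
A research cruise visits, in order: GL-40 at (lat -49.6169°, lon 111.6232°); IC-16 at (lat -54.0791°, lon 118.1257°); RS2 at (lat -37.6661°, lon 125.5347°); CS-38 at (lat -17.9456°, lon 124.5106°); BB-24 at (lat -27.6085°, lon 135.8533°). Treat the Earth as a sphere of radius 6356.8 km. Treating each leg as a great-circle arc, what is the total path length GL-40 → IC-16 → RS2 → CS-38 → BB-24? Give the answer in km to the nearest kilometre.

6340 km

GL-40→IC-16: c = 0.104703 rad, d = 665.57 km
IC-16→RS2: c = 0.299878 rad, d = 1906.26 km
RS2→CS-38: c = 0.344544 rad, d = 2190.20 km
CS-38→BB-24: c = 0.248239 rad, d = 1578.00 km
Total = 665.57 + 1906.26 + 2190.20 + 1578.00 = 6340.04 km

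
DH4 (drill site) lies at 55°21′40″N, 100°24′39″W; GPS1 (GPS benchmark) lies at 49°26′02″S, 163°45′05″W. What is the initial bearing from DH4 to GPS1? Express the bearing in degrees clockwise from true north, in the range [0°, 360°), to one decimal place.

DH4: φ = +55.36111°, λ = -100.41083°
GPS1: φ = -49.43389°, λ = -163.75139°
Δλ = -63.3406°
y = sin Δλ · cos φ₂ = -0.581188
x = cos φ₁ sin φ₂ − sin φ₁ cos φ₂ cos Δλ = -0.671862
θ = atan2(y, x) = -139.1389° → 220.8611° (mod 360°)

220.9°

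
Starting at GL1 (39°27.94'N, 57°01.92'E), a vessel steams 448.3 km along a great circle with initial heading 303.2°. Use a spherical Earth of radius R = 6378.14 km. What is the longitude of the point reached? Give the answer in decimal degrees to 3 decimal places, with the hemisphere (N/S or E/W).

GL1: φ = +39.46567°, λ = +57.03200°
δ = d/R = 448.3/6378.14 = 0.070287 rad
φ₂ = arcsin(sin φ₁ cos δ + cos φ₁ sin δ cos θ)
   = arcsin(0.63562·0.99753 + 0.77201·0.07023·0.54756) = 41.58525°
λ₂ = λ₁ + atan2(sin θ sin δ cos φ₁, cos δ − sin φ₁ sin φ₂) = 52.52584°

52.526°E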